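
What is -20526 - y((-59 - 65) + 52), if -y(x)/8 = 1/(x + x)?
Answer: -369469/18 ≈ -20526.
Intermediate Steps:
y(x) = -4/x (y(x) = -8/(x + x) = -8*1/(2*x) = -4/x)
-20526 - y((-59 - 65) + 52) = -20526 - (-4)/((-59 - 65) + 52) = -20526 - (-4)/(-124 + 52) = -20526 - (-4)/(-72) = -20526 - (-4)*(-1)/72 = -20526 - 1*1/18 = -20526 - 1/18 = -369469/18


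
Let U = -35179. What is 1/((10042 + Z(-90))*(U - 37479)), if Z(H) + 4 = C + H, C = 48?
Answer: -1/726289368 ≈ -1.3769e-9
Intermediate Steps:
Z(H) = 44 + H (Z(H) = -4 + (48 + H) = 44 + H)
1/((10042 + Z(-90))*(U - 37479)) = 1/((10042 + (44 - 90))*(-35179 - 37479)) = 1/((10042 - 46)*(-72658)) = 1/(9996*(-72658)) = 1/(-726289368) = -1/726289368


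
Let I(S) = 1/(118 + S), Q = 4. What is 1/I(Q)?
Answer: 122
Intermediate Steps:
1/I(Q) = 1/(1/(118 + 4)) = 1/(1/122) = 122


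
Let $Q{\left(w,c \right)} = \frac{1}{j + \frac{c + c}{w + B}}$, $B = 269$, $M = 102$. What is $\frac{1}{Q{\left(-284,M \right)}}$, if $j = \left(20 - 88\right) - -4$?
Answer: $- \frac{388}{5} \approx -77.6$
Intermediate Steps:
$j = -64$ ($j = -68 + \left(-34 + 38\right) = -68 + 4 = -64$)
$Q{\left(w,c \right)} = \frac{1}{-64 + \frac{2 c}{269 + w}}$ ($Q{\left(w,c \right)} = \frac{1}{-64 + \frac{c + c}{w + 269}} = \frac{1}{-64 + \frac{2 c}{269 + w}}$)
$\frac{1}{Q{\left(-284,M \right)}} = \frac{1}{\frac{1}{2} \frac{1}{8608 - 102 + 32 \left(-284\right)} \left(-269 - -284\right)} = \frac{1}{\frac{1}{2} \frac{1}{8608 - 102 - 9088} \left(-269 + 284\right)} = \frac{1}{\frac{1}{2} \frac{1}{-582} \cdot 15} = \frac{1}{\frac{1}{2} \left(- \frac{1}{582}\right) 15} = \frac{1}{- \frac{5}{388}} = - \frac{388}{5}$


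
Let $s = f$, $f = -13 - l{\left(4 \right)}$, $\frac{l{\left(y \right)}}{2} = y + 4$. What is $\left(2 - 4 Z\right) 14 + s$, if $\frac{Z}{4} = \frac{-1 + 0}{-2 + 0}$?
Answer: $-113$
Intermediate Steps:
$l{\left(y \right)} = 8 + 2 y$ ($l{\left(y \right)} = 2 \left(y + 4\right) = 2 \left(4 + y\right) = 8 + 2 y$)
$Z = 2$ ($Z = 4 \frac{-1 + 0}{-2 + 0} = 4 \left(- \frac{1}{-2}\right) = 4 \left(\left(-1\right) \left(- \frac{1}{2}\right)\right) = 4 \cdot \frac{1}{2} = 2$)
$f = -29$ ($f = -13 - \left(8 + 2 \cdot 4\right) = -13 - \left(8 + 8\right) = -13 - 16 = -29$)
$s = -29$
$\left(2 - 4 Z\right) 14 + s = \left(2 - 8\right) 14 - 29 = \left(-6\right) 14 - 29 = -84 - 29 = -113$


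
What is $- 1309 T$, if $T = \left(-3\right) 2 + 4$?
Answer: $2618$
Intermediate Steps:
$T = -2$ ($T = -6 + 4 = -2$)
$- 1309 T = \left(-1309\right) \left(-2\right) = 2618$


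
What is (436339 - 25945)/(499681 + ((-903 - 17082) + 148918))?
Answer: 205197/315307 ≈ 0.65078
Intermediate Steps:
(436339 - 25945)/(499681 + ((-903 - 17082) + 148918)) = 410394/(499681 + (-17985 + 148918)) = 410394/(499681 + 130933) = 410394/630614 = 410394*(1/630614) = 205197/315307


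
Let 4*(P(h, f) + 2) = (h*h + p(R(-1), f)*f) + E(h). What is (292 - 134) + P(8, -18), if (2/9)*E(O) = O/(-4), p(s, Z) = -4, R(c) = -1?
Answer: 751/4 ≈ 187.75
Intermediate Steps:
E(O) = -9*O/8 (E(O) = 9*(O/(-4))/2 = 9*(O*(-¼))/2 = 9*(-O/4)/2 = -9*O/8)
P(h, f) = -2 - f - 9*h/32 + h²/4 (P(h, f) = -2 + ((h*h - 4*f) - 9*h/8)/4 = -2 + ((h² - 4*f) - 9*h/8)/4 = -2 + (h² - 4*f - 9*h/8)/4 = -2 + (-f - 9*h/32 + h²/4) = -2 - f - 9*h/32 + h²/4)
(292 - 134) + P(8, -18) = (292 - 134) + (-2 - 1*(-18) - 9/32*8 + (¼)*8²) = 158 + (-2 + 18 - 9/4 + (¼)*64) = 158 + (-2 + 18 - 9/4 + 16) = 158 + 119/4 = 751/4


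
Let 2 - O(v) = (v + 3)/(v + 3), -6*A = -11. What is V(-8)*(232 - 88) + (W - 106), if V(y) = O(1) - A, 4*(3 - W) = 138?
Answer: -515/2 ≈ -257.50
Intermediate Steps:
W = -63/2 (W = 3 - ¼*138 = 3 - 69/2 = -63/2 ≈ -31.500)
A = 11/6 (A = -⅙*(-11) = 11/6 ≈ 1.8333)
O(v) = 1 (O(v) = 2 - (v + 3)/(v + 3) = 2 - (3 + v)/(3 + v) = 2 - 1*1 = 2 - 1 = 1)
V(y) = -⅚ (V(y) = 1 - 1*11/6 = 1 - 11/6 = -⅚)
V(-8)*(232 - 88) + (W - 106) = -5*(232 - 88)/6 + (-63/2 - 106) = -⅚*144 - 275/2 = -120 - 275/2 = -515/2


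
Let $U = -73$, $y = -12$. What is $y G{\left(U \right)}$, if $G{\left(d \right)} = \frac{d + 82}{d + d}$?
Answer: $\frac{54}{73} \approx 0.73973$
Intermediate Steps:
$G{\left(d \right)} = \frac{82 + d}{2 d}$
$y G{\left(U \right)} = - 12 \frac{82 - 73}{2 \left(-73\right)} = - 12 \cdot \frac{1}{2} \left(- \frac{1}{73}\right) 9 = \left(-12\right) \left(- \frac{9}{146}\right) = \frac{54}{73}$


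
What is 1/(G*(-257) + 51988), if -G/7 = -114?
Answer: -1/153098 ≈ -6.5318e-6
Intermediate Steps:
G = 798 (G = -7*(-114) = 798)
1/(G*(-257) + 51988) = 1/(798*(-257) + 51988) = 1/(-205086 + 51988) = 1/(-153098) = -1/153098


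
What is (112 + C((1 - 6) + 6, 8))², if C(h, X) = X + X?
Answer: 16384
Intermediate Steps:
C(h, X) = 2*X
(112 + C((1 - 6) + 6, 8))² = (112 + 2*8)² = (112 + 16)² = 128² = 16384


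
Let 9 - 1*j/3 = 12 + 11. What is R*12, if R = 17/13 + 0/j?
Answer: 204/13 ≈ 15.692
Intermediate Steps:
j = -42 (j = 27 - 3*(12 + 11) = 27 - 3*23 = 27 - 69 = -42)
R = 17/13 (R = 17/13 + 0/(-42) = 17*(1/13) + 0*(-1/42) = 17/13 + 0 = 17/13 ≈ 1.3077)
R*12 = (17/13)*12 = 204/13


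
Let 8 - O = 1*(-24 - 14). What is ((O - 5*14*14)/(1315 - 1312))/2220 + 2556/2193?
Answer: 2495783/2434230 ≈ 1.0253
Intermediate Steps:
O = 46 (O = 8 - (-24 - 14) = 8 - (-38) = 8 - 1*(-38) = 8 + 38 = 46)
((O - 5*14*14)/(1315 - 1312))/2220 + 2556/2193 = ((46 - 5*14*14)/(1315 - 1312))/2220 + 2556/2193 = ((46 - 70*14)/3)*(1/2220) + 2556*(1/2193) = ((46 - 980)*(1/3))*(1/2220) + 852/731 = -934*1/3*(1/2220) + 852/731 = -934/3*1/2220 + 852/731 = -467/3330 + 852/731 = 2495783/2434230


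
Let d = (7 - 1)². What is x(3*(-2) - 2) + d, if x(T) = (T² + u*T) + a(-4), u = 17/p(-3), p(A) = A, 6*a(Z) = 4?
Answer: 146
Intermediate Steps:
a(Z) = ⅔ (a(Z) = (⅙)*4 = ⅔)
d = 36 (d = 6² = 36)
u = -17/3 (u = 17/(-3) = 17*(-⅓) = -17/3 ≈ -5.6667)
x(T) = ⅔ + T² - 17*T/3 (x(T) = (T² - 17*T/3) + ⅔ = ⅔ + T² - 17*T/3)
x(3*(-2) - 2) + d = (⅔ + (3*(-2) - 2)² - 17*(3*(-2) - 2)/3) + 36 = (⅔ + (-6 - 2)² - 17*(-6 - 2)/3) + 36 = (⅔ + (-8)² - 17/3*(-8)) + 36 = (⅔ + 64 + 136/3) + 36 = 110 + 36 = 146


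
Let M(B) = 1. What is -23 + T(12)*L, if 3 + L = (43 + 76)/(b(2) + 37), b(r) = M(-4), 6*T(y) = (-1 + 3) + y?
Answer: -2587/114 ≈ -22.693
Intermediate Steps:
T(y) = 1/3 + y/6 (T(y) = ((-1 + 3) + y)/6 = (2 + y)/6 = 1/3 + y/6)
b(r) = 1
L = 5/38 (L = -3 + (43 + 76)/(1 + 37) = -3 + 119/38 = 5/38 ≈ 0.13158)
-23 + T(12)*L = -23 + (1/3 + (1/6)*12)*(5/38) = -23 + (1/3 + 2)*(5/38) = -23 + (7/3)*(5/38) = -23 + 35/114 = -2587/114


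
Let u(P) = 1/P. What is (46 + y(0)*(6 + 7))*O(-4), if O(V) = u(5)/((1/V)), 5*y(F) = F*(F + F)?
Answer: -184/5 ≈ -36.800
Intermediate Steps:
y(F) = 2*F²/5 (y(F) = (F*(F + F))/5 = (F*(2*F))/5 = (2*F²)/5 = 2*F²/5)
u(P) = 1/P
O(V) = V/5 (O(V) = 1/(5*((1/V))) = 1/(5*(1/V)) = V/5)
(46 + y(0)*(6 + 7))*O(-4) = (46 + ((⅖)*0²)*(6 + 7))*((⅕)*(-4)) = (46 + ((⅖)*0)*13)*(-⅘) = (46 + 0*13)*(-⅘) = (46 + 0)*(-⅘) = 46*(-⅘) = -184/5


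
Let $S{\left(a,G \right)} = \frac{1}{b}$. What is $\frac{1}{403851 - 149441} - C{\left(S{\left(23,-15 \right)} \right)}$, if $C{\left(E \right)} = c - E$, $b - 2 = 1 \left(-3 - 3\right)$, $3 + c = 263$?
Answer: $- \frac{132420403}{508820} \approx -260.25$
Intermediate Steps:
$c = 260$ ($c = -3 + 263 = 260$)
$b = -4$ ($b = 2 + 1 \left(-3 - 3\right) = 2 + 1 \left(-6\right) = 2 - 6 = -4$)
$S{\left(a,G \right)} = - \frac{1}{4}$ ($S{\left(a,G \right)} = \frac{1}{-4} = - \frac{1}{4}$)
$C{\left(E \right)} = 260 - E$
$\frac{1}{403851 - 149441} - C{\left(S{\left(23,-15 \right)} \right)} = \frac{1}{403851 - 149441} - \left(260 - - \frac{1}{4}\right) = \frac{1}{254410} - \left(260 + \frac{1}{4}\right) = \frac{1}{254410} - \frac{1041}{4} = - \frac{132420403}{508820}$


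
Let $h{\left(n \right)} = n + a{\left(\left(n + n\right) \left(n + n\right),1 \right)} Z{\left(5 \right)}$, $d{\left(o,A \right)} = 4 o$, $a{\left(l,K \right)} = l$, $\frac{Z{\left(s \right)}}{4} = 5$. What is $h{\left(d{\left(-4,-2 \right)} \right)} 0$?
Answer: $0$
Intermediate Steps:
$Z{\left(s \right)} = 20$ ($Z{\left(s \right)} = 4 \cdot 5 = 20$)
$h{\left(n \right)} = n + 80 n^{2}$ ($h{\left(n \right)} = n + \left(n + n\right) \left(n + n\right) 20 = n + 2 n 2 n 20 = n + 4 n^{2} \cdot 20 = n + 80 n^{2}$)
$h{\left(d{\left(-4,-2 \right)} \right)} 0 = 4 \left(-4\right) \left(1 + 80 \cdot 4 \left(-4\right)\right) 0 = - 16 \left(1 + 80 \left(-16\right)\right) 0 = - 16 \left(1 - 1280\right) 0 = \left(-16\right) \left(-1279\right) 0 = 20464 \cdot 0 = 0$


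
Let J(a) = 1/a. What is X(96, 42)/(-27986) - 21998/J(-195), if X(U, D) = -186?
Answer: 60024512823/13993 ≈ 4.2896e+6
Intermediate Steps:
X(96, 42)/(-27986) - 21998/J(-195) = -186/(-27986) - 21998/(1/(-195)) = -186*(-1/27986) - 21998/(-1/195) = 93/13993 - 21998*(-195) = 93/13993 + 4289610 = 60024512823/13993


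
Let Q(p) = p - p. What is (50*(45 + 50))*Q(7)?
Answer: 0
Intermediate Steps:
Q(p) = 0
(50*(45 + 50))*Q(7) = (50*(45 + 50))*0 = (50*95)*0 = 4750*0 = 0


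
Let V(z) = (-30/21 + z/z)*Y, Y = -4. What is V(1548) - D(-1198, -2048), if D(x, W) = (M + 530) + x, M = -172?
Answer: 5892/7 ≈ 841.71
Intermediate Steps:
D(x, W) = 358 + x (D(x, W) = (-172 + 530) + x = 358 + x)
V(z) = 12/7 (V(z) = (-30/21 + z/z)*(-4) = (-30*1/21 + 1)*(-4) = (-10/7 + 1)*(-4) = -3/7*(-4) = 12/7)
V(1548) - D(-1198, -2048) = 12/7 - (358 - 1198) = 12/7 - 1*(-840) = 12/7 + 840 = 5892/7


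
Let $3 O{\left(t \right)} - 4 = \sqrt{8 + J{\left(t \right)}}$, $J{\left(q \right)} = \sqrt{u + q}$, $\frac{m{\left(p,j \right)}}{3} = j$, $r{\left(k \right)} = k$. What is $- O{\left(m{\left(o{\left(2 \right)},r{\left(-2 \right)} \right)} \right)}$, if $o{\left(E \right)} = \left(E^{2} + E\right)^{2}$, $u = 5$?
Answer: $- \frac{4}{3} - \frac{\sqrt{8 + i}}{3} \approx -2.278 - 0.058811 i$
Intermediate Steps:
$o{\left(E \right)} = \left(E + E^{2}\right)^{2}$
$m{\left(p,j \right)} = 3 j$
$J{\left(q \right)} = \sqrt{5 + q}$
$O{\left(t \right)} = \frac{4}{3} + \frac{\sqrt{8 + \sqrt{5 + t}}}{3}$
$- O{\left(m{\left(o{\left(2 \right)},r{\left(-2 \right)} \right)} \right)} = - (\frac{4}{3} + \frac{\sqrt{8 + \sqrt{5 + 3 \left(-2\right)}}}{3}) = - (\frac{4}{3} + \frac{\sqrt{8 + \sqrt{5 - 6}}}{3}) = - (\frac{4}{3} + \frac{\sqrt{8 + \sqrt{-1}}}{3}) = - (\frac{4}{3} + \frac{\sqrt{8 + i}}{3}) = - \frac{4}{3} - \frac{\sqrt{8 + i}}{3}$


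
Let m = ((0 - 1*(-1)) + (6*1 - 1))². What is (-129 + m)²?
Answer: 8649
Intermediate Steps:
m = 36 (m = ((0 + 1) + (6 - 1))² = (1 + 5)² = 6² = 36)
(-129 + m)² = (-129 + 36)² = (-93)² = 8649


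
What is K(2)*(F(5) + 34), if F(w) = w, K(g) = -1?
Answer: -39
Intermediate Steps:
K(2)*(F(5) + 34) = -(5 + 34) = -1*39 = -39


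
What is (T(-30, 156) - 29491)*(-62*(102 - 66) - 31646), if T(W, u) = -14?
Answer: 999570390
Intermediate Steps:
(T(-30, 156) - 29491)*(-62*(102 - 66) - 31646) = (-14 - 29491)*(-62*(102 - 66) - 31646) = -29505*(-62*36 - 31646) = -29505*(-2232 - 31646) = -29505*(-33878) = 999570390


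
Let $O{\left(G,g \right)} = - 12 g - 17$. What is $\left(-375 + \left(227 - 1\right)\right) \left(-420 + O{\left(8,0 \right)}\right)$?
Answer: $65113$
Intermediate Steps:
$O{\left(G,g \right)} = -17 - 12 g$
$\left(-375 + \left(227 - 1\right)\right) \left(-420 + O{\left(8,0 \right)}\right) = \left(-375 + \left(227 - 1\right)\right) \left(-420 - 17\right) = \left(-375 + 226\right) \left(-420 + \left(-17 + 0\right)\right) = - 149 \left(-420 - 17\right) = \left(-149\right) \left(-437\right) = 65113$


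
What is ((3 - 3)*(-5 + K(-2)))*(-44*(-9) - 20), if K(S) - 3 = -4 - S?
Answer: 0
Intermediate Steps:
K(S) = -1 - S (K(S) = 3 + (-4 - S) = -1 - S)
((3 - 3)*(-5 + K(-2)))*(-44*(-9) - 20) = ((3 - 3)*(-5 + (-1 - 1*(-2))))*(-44*(-9) - 20) = (0*(-5 + (-1 + 2)))*(-11*(-36) - 20) = (0*(-5 + 1))*(396 - 20) = (0*(-4))*376 = 0*376 = 0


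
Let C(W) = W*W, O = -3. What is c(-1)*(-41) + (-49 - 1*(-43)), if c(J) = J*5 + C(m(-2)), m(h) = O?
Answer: -170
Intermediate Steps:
m(h) = -3
C(W) = W**2
c(J) = 9 + 5*J (c(J) = J*5 + (-3)**2 = 5*J + 9 = 9 + 5*J)
c(-1)*(-41) + (-49 - 1*(-43)) = (9 + 5*(-1))*(-41) + (-49 - 1*(-43)) = (9 - 5)*(-41) + (-49 + 43) = 4*(-41) - 6 = -164 - 6 = -170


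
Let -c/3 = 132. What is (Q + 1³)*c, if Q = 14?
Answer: -5940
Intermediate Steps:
c = -396 (c = -3*132 = -396)
(Q + 1³)*c = (14 + 1³)*(-396) = (14 + 1)*(-396) = 15*(-396) = -5940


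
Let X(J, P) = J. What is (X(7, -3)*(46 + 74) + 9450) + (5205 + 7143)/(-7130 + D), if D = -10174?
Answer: 2119593/206 ≈ 10289.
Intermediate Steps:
(X(7, -3)*(46 + 74) + 9450) + (5205 + 7143)/(-7130 + D) = (7*(46 + 74) + 9450) + (5205 + 7143)/(-7130 - 10174) = (7*120 + 9450) + 12348/(-17304) = (840 + 9450) + 12348*(-1/17304) = 10290 - 147/206 = 2119593/206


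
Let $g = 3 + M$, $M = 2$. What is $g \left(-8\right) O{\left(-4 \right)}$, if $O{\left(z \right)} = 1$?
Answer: $-40$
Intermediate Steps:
$g = 5$ ($g = 3 + 2 = 5$)
$g \left(-8\right) O{\left(-4 \right)} = 5 \left(-8\right) 1 = \left(-40\right) 1 = -40$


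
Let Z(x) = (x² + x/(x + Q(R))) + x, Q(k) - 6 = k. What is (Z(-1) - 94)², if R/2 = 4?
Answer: 1495729/169 ≈ 8850.5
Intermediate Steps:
R = 8 (R = 2*4 = 8)
Q(k) = 6 + k
Z(x) = x + x² + x/(14 + x) (Z(x) = (x² + x/(x + (6 + 8))) + x = (x² + x/(x + 14)) + x = (x² + x/(14 + x)) + x = x + x² + x/(14 + x))
(Z(-1) - 94)² = (-(15 + (-1)² + 15*(-1))/(14 - 1) - 94)² = (-1*(15 + 1 - 15)/13 - 94)² = (-1*1/13*1 - 94)² = (-1/13 - 94)² = (-1223/13)² = 1495729/169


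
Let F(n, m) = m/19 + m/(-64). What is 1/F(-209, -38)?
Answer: -32/45 ≈ -0.71111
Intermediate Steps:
F(n, m) = 45*m/1216 (F(n, m) = m*(1/19) + m*(-1/64) = m/19 - m/64 = 45*m/1216)
1/F(-209, -38) = 1/((45/1216)*(-38)) = 1/(-45/32) = -32/45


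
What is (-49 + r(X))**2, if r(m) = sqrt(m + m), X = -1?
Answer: (49 - I*sqrt(2))**2 ≈ 2399.0 - 138.59*I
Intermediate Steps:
r(m) = sqrt(2)*sqrt(m) (r(m) = sqrt(2*m) = sqrt(2)*sqrt(m))
(-49 + r(X))**2 = (-49 + sqrt(2)*sqrt(-1))**2 = (-49 + sqrt(2)*I)**2 = (-49 + I*sqrt(2))**2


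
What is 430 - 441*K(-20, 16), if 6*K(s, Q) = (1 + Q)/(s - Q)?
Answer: 11153/24 ≈ 464.71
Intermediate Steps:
K(s, Q) = (1 + Q)/(6*(s - Q)) (K(s, Q) = ((1 + Q)/(s - Q))/6 = (1 + Q)/(6*(s - Q)))
430 - 441*K(-20, 16) = 430 - 147*(1 + 16)/(2*(-20 - 1*16)) = 430 - 147*17/(2*(-20 - 16)) = 430 - 147*17/(2*(-36)) = 430 - 147*(-1)*17/(2*36) = 430 - 441*(-17/216) = 430 + 833/24 = 11153/24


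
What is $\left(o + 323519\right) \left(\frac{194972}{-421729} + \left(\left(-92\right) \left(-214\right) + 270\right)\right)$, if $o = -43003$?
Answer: $\frac{2361011277763560}{421729} \approx 5.5984 \cdot 10^{9}$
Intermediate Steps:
$\left(o + 323519\right) \left(\frac{194972}{-421729} + \left(\left(-92\right) \left(-214\right) + 270\right)\right) = \left(-43003 + 323519\right) \left(\frac{194972}{-421729} + \left(\left(-92\right) \left(-214\right) + 270\right)\right) = 280516 \left(194972 \left(- \frac{1}{421729}\right) + \left(19688 + 270\right)\right) = 280516 \left(- \frac{194972}{421729} + 19958\right) = 280516 \cdot \frac{8416672410}{421729} = \frac{2361011277763560}{421729}$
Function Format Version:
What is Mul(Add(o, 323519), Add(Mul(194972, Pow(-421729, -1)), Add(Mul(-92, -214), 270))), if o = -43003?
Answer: Rational(2361011277763560, 421729) ≈ 5.5984e+9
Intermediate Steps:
Mul(Add(o, 323519), Add(Mul(194972, Pow(-421729, -1)), Add(Mul(-92, -214), 270))) = Mul(Add(-43003, 323519), Add(Mul(194972, Pow(-421729, -1)), Add(Mul(-92, -214), 270))) = Mul(280516, Add(Mul(194972, Rational(-1, 421729)), Add(19688, 270))) = Mul(280516, Add(Rational(-194972, 421729), 19958)) = Mul(280516, Rational(8416672410, 421729)) = Rational(2361011277763560, 421729)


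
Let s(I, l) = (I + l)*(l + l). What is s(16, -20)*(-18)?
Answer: -2880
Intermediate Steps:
s(I, l) = 2*l*(I + l) (s(I, l) = (I + l)*(2*l) = 2*l*(I + l))
s(16, -20)*(-18) = (2*(-20)*(16 - 20))*(-18) = (2*(-20)*(-4))*(-18) = 160*(-18) = -2880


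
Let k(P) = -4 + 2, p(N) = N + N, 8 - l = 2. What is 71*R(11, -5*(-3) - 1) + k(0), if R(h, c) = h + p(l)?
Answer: 1631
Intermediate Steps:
l = 6 (l = 8 - 1*2 = 8 - 2 = 6)
p(N) = 2*N
k(P) = -2
R(h, c) = 12 + h (R(h, c) = h + 2*6 = h + 12 = 12 + h)
71*R(11, -5*(-3) - 1) + k(0) = 71*(12 + 11) - 2 = 71*23 - 2 = 1633 - 2 = 1631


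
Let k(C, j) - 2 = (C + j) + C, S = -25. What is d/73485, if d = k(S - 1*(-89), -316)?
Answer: -62/24495 ≈ -0.0025311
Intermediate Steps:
k(C, j) = 2 + j + 2*C (k(C, j) = 2 + ((C + j) + C) = 2 + (j + 2*C) = 2 + j + 2*C)
d = -186 (d = 2 - 316 + 2*(-25 - 1*(-89)) = 2 - 316 + 2*(-25 + 89) = 2 - 316 + 2*64 = 2 - 316 + 128 = -186)
d/73485 = -186/73485 = -186*1/73485 = -62/24495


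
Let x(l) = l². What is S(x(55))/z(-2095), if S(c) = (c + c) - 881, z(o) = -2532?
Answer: -1723/844 ≈ -2.0415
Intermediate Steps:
S(c) = -881 + 2*c (S(c) = 2*c - 881 = -881 + 2*c)
S(x(55))/z(-2095) = (-881 + 2*55²)/(-2532) = (-881 + 2*3025)*(-1/2532) = (-881 + 6050)*(-1/2532) = 5169*(-1/2532) = -1723/844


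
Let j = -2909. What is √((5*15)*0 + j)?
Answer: I*√2909 ≈ 53.935*I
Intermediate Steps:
√((5*15)*0 + j) = √((5*15)*0 - 2909) = √(75*0 - 2909) = √(0 - 2909) = √(-2909) = I*√2909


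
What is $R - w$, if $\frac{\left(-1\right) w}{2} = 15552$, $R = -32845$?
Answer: $-1741$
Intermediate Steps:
$w = -31104$ ($w = \left(-2\right) 15552 = -31104$)
$R - w = -32845 - -31104 = -32845 + 31104 = -1741$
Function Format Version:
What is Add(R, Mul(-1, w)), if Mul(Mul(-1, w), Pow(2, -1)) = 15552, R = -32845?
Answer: -1741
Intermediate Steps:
w = -31104 (w = Mul(-2, 15552) = -31104)
Add(R, Mul(-1, w)) = Add(-32845, Mul(-1, -31104)) = Add(-32845, 31104) = -1741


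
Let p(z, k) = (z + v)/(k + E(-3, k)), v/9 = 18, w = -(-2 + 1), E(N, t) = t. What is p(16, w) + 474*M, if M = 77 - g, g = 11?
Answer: 31373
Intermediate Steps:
w = 1 (w = -1*(-1) = 1)
M = 66 (M = 77 - 1*11 = 77 - 11 = 66)
v = 162 (v = 9*18 = 162)
p(z, k) = (162 + z)/(2*k) (p(z, k) = (z + 162)/(k + k) = (162 + z)/((2*k)) = (162 + z)*(1/(2*k)) = (162 + z)/(2*k))
p(16, w) + 474*M = (½)*(162 + 16)/1 + 474*66 = (½)*1*178 + 31284 = 89 + 31284 = 31373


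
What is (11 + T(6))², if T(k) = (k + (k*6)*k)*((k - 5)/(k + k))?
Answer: 3481/4 ≈ 870.25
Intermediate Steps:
T(k) = (-5 + k)*(k + 6*k²)/(2*k) (T(k) = (k + (6*k)*k)*((-5 + k)/((2*k))) = (k + 6*k²)*((-5 + k)*(1/(2*k))) = (k + 6*k²)*((-5 + k)/(2*k)) = (-5 + k)*(k + 6*k²)/(2*k))
(11 + T(6))² = (11 + (-5/2 + 3*6² - 29/2*6))² = (11 + (-5/2 + 3*36 - 87))² = (11 + (-5/2 + 108 - 87))² = (11 + 37/2)² = (59/2)² = 3481/4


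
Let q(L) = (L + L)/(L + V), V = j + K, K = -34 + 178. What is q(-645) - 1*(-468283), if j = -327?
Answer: 64623269/138 ≈ 4.6828e+5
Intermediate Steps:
K = 144
V = -183 (V = -327 + 144 = -183)
q(L) = 2*L/(-183 + L) (q(L) = (L + L)/(L - 183) = (2*L)/(-183 + L) = 2*L/(-183 + L))
q(-645) - 1*(-468283) = 2*(-645)/(-183 - 645) - 1*(-468283) = 2*(-645)/(-828) + 468283 = 2*(-645)*(-1/828) + 468283 = 215/138 + 468283 = 64623269/138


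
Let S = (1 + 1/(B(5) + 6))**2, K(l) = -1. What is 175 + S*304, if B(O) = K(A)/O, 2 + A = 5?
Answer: 498599/841 ≈ 592.86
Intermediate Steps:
A = 3 (A = -2 + 5 = 3)
B(O) = -1/O
S = 1156/841 (S = (1 + 1/(-1/5 + 6))**2 = (1 + 1/(29/5))**2 = (1 + 5/29)**2 = (34/29)**2 = 1156/841 ≈ 1.3746)
175 + S*304 = 175 + (1156/841)*304 = 175 + 351424/841 = 498599/841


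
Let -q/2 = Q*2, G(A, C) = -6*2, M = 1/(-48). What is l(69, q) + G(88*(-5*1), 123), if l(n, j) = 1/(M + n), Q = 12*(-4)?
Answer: -39684/3311 ≈ -11.986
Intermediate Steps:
M = -1/48 ≈ -0.020833
Q = -48
G(A, C) = -12
q = 192 (q = -(-96)*2 = -2*(-96) = 192)
l(n, j) = 1/(-1/48 + n)
l(69, q) + G(88*(-5*1), 123) = 48/(-1 + 48*69) - 12 = 48/(-1 + 3312) - 12 = 48/3311 - 12 = -39684/3311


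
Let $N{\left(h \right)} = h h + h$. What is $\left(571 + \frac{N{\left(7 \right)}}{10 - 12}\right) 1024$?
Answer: $556032$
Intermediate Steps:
$N{\left(h \right)} = h + h^{2}$ ($N{\left(h \right)} = h^{2} + h = h + h^{2}$)
$\left(571 + \frac{N{\left(7 \right)}}{10 - 12}\right) 1024 = \left(571 + \frac{7 \left(1 + 7\right)}{10 - 12}\right) 1024 = \left(571 + \frac{7 \cdot 8}{-2}\right) 1024 = \left(571 - 28\right) 1024 = 543 \cdot 1024 = 556032$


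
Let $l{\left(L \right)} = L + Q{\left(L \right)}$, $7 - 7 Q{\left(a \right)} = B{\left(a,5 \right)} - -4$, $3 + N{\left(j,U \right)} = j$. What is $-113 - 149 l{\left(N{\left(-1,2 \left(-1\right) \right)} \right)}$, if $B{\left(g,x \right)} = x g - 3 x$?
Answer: $- \frac{2281}{7} \approx -325.86$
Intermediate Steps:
$N{\left(j,U \right)} = -3 + j$
$B{\left(g,x \right)} = - 3 x + g x$ ($B{\left(g,x \right)} = g x - 3 x = - 3 x + g x$)
$Q{\left(a \right)} = \frac{18}{7} - \frac{5 a}{7}$ ($Q{\left(a \right)} = 1 - \frac{5 \left(-3 + a\right) - -4}{7} = 1 - \frac{\left(-15 + 5 a\right) + 4}{7} = 1 - \frac{-11 + 5 a}{7} = 1 - \left(- \frac{11}{7} + \frac{5 a}{7}\right) = \frac{18}{7} - \frac{5 a}{7}$)
$l{\left(L \right)} = \frac{18}{7} + \frac{2 L}{7}$ ($l{\left(L \right)} = L - \left(- \frac{18}{7} + \frac{5 L}{7}\right) = \frac{18}{7} + \frac{2 L}{7}$)
$-113 - 149 l{\left(N{\left(-1,2 \left(-1\right) \right)} \right)} = -113 - 149 \left(\frac{18}{7} + \frac{2 \left(-3 - 1\right)}{7}\right) = -113 - 149 \left(\frac{18}{7} + \frac{2}{7} \left(-4\right)\right) = -113 - 149 \left(\frac{18}{7} - \frac{8}{7}\right) = -113 - \frac{1490}{7} = - \frac{2281}{7}$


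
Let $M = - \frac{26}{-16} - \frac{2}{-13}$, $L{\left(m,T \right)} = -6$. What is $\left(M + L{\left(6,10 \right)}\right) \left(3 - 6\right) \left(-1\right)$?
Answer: $- \frac{1317}{104} \approx -12.663$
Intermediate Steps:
$M = \frac{185}{104}$ ($M = \left(-26\right) \left(- \frac{1}{16}\right) - - \frac{2}{13} = \frac{13}{8} + \frac{2}{13} = \frac{185}{104} \approx 1.7788$)
$\left(M + L{\left(6,10 \right)}\right) \left(3 - 6\right) \left(-1\right) = \left(\frac{185}{104} - 6\right) \left(3 - 6\right) \left(-1\right) = \left(- \frac{439}{104}\right) \left(-3\right) \left(-1\right) = \frac{1317}{104} \left(-1\right) = - \frac{1317}{104}$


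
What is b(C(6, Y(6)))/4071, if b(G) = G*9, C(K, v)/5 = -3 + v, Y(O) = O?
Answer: 45/1357 ≈ 0.033161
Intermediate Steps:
C(K, v) = -15 + 5*v (C(K, v) = 5*(-3 + v) = -15 + 5*v)
b(G) = 9*G
b(C(6, Y(6)))/4071 = (9*(-15 + 5*6))/4071 = (9*(-15 + 30))*(1/4071) = (9*15)*(1/4071) = 135*(1/4071) = 45/1357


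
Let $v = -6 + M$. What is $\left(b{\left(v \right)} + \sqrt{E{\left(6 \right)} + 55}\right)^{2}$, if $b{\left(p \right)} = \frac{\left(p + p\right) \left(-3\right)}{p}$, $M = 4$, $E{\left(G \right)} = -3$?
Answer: $88 - 24 \sqrt{13} \approx 1.4668$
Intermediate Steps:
$v = -2$ ($v = -6 + 4 = -2$)
$b{\left(p \right)} = -6$ ($b{\left(p \right)} = \frac{2 p \left(-3\right)}{p} = \frac{\left(-6\right) p}{p} = -6$)
$\left(b{\left(v \right)} + \sqrt{E{\left(6 \right)} + 55}\right)^{2} = \left(-6 + \sqrt{-3 + 55}\right)^{2} = \left(-6 + \sqrt{52}\right)^{2} = \left(-6 + 2 \sqrt{13}\right)^{2}$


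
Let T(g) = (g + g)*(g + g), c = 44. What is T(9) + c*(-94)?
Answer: -3812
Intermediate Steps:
T(g) = 4*g² (T(g) = (2*g)*(2*g) = 4*g²)
T(9) + c*(-94) = 4*9² + 44*(-94) = 4*81 - 4136 = 324 - 4136 = -3812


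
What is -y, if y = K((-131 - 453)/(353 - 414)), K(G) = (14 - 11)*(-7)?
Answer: 21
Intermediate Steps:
K(G) = -21 (K(G) = 3*(-7) = -21)
y = -21
-y = -1*(-21) = 21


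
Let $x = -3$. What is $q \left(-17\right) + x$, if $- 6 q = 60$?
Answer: $167$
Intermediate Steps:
$q = -10$ ($q = \left(- \frac{1}{6}\right) 60 = -10$)
$q \left(-17\right) + x = \left(-10\right) \left(-17\right) - 3 = 170 - 3 = 167$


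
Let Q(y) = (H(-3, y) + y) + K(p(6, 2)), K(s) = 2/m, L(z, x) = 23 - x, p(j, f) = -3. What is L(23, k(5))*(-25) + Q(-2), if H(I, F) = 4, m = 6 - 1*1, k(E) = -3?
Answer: -3238/5 ≈ -647.60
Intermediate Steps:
m = 5 (m = 6 - 1 = 5)
K(s) = 2/5
Q(y) = 22/5 + y (Q(y) = (4 + y) + 2/5 = 22/5 + y)
L(23, k(5))*(-25) + Q(-2) = (23 - 1*(-3))*(-25) + (22/5 - 2) = (23 + 3)*(-25) + 12/5 = 26*(-25) + 12/5 = -650 + 12/5 = -3238/5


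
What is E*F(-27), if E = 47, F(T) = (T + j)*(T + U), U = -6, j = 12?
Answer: 23265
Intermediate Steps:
F(T) = (-6 + T)*(12 + T) (F(T) = (T + 12)*(T - 6) = (12 + T)*(-6 + T) = (-6 + T)*(12 + T))
E*F(-27) = 47*(-72 + (-27)**2 + 6*(-27)) = 47*(-72 + 729 - 162) = 47*495 = 23265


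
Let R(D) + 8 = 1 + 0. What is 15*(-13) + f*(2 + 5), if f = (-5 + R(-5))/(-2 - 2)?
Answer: -174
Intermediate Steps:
R(D) = -7 (R(D) = -8 + (1 + 0) = -8 + 1 = -7)
f = 3 (f = (-5 - 7)/(-2 - 2) = -12/(-4) = -12*(-¼) = 3)
15*(-13) + f*(2 + 5) = 15*(-13) + 3*(2 + 5) = -195 + 3*7 = -195 + 21 = -174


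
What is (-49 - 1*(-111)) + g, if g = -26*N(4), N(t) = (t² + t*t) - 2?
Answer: -718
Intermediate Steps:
N(t) = -2 + 2*t² (N(t) = (t² + t²) - 2 = 2*t² - 2 = -2 + 2*t²)
g = -780 (g = -26*(-2 + 2*4²) = -26*(-2 + 2*16) = -26*(-2 + 32) = -26*30 = -780)
(-49 - 1*(-111)) + g = (-49 - 1*(-111)) - 780 = (-49 + 111) - 780 = 62 - 780 = -718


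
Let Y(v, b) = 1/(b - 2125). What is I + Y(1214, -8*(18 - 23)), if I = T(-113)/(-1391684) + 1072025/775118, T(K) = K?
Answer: 1554878592983089/1124564889757260 ≈ 1.3826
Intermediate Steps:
Y(v, b) = 1/(-2125 + b)
I = 746003814217/539359659356 (I = -113/(-1391684) + 1072025/775118 = -113*(-1/1391684) + 1072025*(1/775118) = 113/1391684 + 1072025/775118 = 746003814217/539359659356 ≈ 1.3831)
I + Y(1214, -8*(18 - 23)) = 746003814217/539359659356 + 1/(-2125 - 8*(18 - 23)) = 746003814217/539359659356 + 1/(-2125 - 8*(-5)) = 746003814217/539359659356 + 1/(-2125 + 40) = 746003814217/539359659356 + 1/(-2085) = 746003814217/539359659356 - 1/2085 = 1554878592983089/1124564889757260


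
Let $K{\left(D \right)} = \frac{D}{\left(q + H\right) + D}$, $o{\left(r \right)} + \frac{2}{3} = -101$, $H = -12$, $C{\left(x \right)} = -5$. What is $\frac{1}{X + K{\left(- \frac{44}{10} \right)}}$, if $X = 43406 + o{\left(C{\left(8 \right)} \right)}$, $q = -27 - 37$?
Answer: $\frac{67}{2901394} \approx 2.3092 \cdot 10^{-5}$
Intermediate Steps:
$q = -64$
$o{\left(r \right)} = - \frac{305}{3}$ ($o{\left(r \right)} = - \frac{2}{3} - 101 = - \frac{305}{3}$)
$K{\left(D \right)} = \frac{D}{-76 + D}$ ($K{\left(D \right)} = \frac{D}{\left(-64 - 12\right) + D} = \frac{D}{-76 + D}$)
$X = \frac{129913}{3}$ ($X = 43406 - \frac{305}{3} = \frac{129913}{3} \approx 43304.0$)
$\frac{1}{X + K{\left(- \frac{44}{10} \right)}} = \frac{1}{\frac{129913}{3} + \frac{\left(-44\right) \frac{1}{10}}{-76 - \frac{44}{10}}} = \frac{1}{\frac{129913}{3} + \frac{\left(-44\right) \frac{1}{10}}{-76 - \frac{22}{5}}} = \frac{1}{\frac{129913}{3} - \frac{22}{5 \left(-76 - \frac{22}{5}\right)}} = \frac{1}{\frac{129913}{3} - \frac{22}{5 \left(- \frac{402}{5}\right)}} = \frac{1}{\frac{129913}{3} - - \frac{11}{201}} = \frac{1}{\frac{129913}{3} + \frac{11}{201}} = \frac{1}{\frac{2901394}{67}} = \frac{67}{2901394}$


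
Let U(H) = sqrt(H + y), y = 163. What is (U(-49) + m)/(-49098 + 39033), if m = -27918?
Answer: 846/305 - sqrt(114)/10065 ≈ 2.7727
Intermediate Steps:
U(H) = sqrt(163 + H) (U(H) = sqrt(H + 163) = sqrt(163 + H))
(U(-49) + m)/(-49098 + 39033) = (sqrt(163 - 49) - 27918)/(-49098 + 39033) = (sqrt(114) - 27918)/(-10065) = (-27918 + sqrt(114))*(-1/10065) = 846/305 - sqrt(114)/10065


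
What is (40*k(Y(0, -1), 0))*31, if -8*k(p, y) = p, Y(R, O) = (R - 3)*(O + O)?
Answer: -930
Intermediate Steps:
Y(R, O) = 2*O*(-3 + R) (Y(R, O) = (-3 + R)*(2*O) = 2*O*(-3 + R))
k(p, y) = -p/8
(40*k(Y(0, -1), 0))*31 = (40*(-(-1)*(-3 + 0)/4))*31 = (40*(-(-1)*(-3)/4))*31 = (40*(-⅛*6))*31 = (40*(-¾))*31 = -30*31 = -930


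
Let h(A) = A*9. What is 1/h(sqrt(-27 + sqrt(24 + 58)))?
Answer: -I/(9*sqrt(27 - sqrt(82))) ≈ -0.02623*I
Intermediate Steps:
h(A) = 9*A
1/h(sqrt(-27 + sqrt(24 + 58))) = 1/(9*sqrt(-27 + sqrt(24 + 58))) = 1/(9*sqrt(-27 + sqrt(82)))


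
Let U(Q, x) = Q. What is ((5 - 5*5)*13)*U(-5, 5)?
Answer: 1300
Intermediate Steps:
((5 - 5*5)*13)*U(-5, 5) = ((5 - 5*5)*13)*(-5) = ((5 - 25)*13)*(-5) = -20*13*(-5) = -260*(-5) = 1300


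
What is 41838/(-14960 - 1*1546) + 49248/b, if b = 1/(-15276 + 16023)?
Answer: 101204485283/2751 ≈ 3.6788e+7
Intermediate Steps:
b = 1/747 ≈ 0.0013387
41838/(-14960 - 1*1546) + 49248/b = 41838/(-14960 - 1*1546) + 49248/(1/747) = 41838/(-14960 - 1546) + 49248*747 = 41838/(-16506) + 36788256 = 41838*(-1/16506) + 36788256 = -6973/2751 + 36788256 = 101204485283/2751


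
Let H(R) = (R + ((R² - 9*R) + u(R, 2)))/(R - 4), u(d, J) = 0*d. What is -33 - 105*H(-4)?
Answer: 597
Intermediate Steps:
u(d, J) = 0
H(R) = (R² - 8*R)/(-4 + R) (H(R) = (R + ((R² - 9*R) + 0))/(R - 4) = (R + (R² - 9*R))/(-4 + R) = (R² - 8*R)/(-4 + R))
-33 - 105*H(-4) = -33 - (-420)*(-8 - 4)/(-4 - 4) = -33 - (-420)*(-12)/(-8) = -33 - (-420)*(-1)*(-12)/8 = -33 - 105*(-6) = -33 + 630 = 597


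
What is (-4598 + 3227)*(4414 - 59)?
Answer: -5970705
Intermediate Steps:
(-4598 + 3227)*(4414 - 59) = -1371*4355 = -5970705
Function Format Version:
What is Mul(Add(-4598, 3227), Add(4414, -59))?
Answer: -5970705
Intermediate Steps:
Mul(Add(-4598, 3227), Add(4414, -59)) = Mul(-1371, 4355) = -5970705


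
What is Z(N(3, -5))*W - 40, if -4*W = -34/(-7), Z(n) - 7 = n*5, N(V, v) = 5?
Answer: -552/7 ≈ -78.857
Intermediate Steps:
Z(n) = 7 + 5*n (Z(n) = 7 + n*5 = 7 + 5*n)
W = -17/14 (W = -(-17)/(2*(-7)) = -(-17)*(-1)/(2*7) = -¼*34/7 = -17/14 ≈ -1.2143)
Z(N(3, -5))*W - 40 = (7 + 5*5)*(-17/14) - 40 = (7 + 25)*(-17/14) - 40 = 32*(-17/14) - 40 = -272/7 - 40 = -552/7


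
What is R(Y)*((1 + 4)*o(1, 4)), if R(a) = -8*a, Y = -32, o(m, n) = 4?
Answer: 5120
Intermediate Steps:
R(Y)*((1 + 4)*o(1, 4)) = (-8*(-32))*((1 + 4)*4) = 256*(5*4) = 256*20 = 5120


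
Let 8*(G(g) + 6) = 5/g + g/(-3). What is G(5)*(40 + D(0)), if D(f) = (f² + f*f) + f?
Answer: -730/3 ≈ -243.33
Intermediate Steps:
G(g) = -6 - g/24 + 5/(8*g) (G(g) = -6 + (5/g + g/(-3))/8 = -6 + (5/g + g*(-⅓))/8 = -6 + (5/g - g/3)/8 = -6 + (-g/24 + 5/(8*g)) = -6 - g/24 + 5/(8*g))
D(f) = f + 2*f² (D(f) = (f² + f²) + f = 2*f² + f = f + 2*f²)
G(5)*(40 + D(0)) = ((1/24)*(15 - 1*5*(144 + 5))/5)*(40 + 0*(1 + 2*0)) = ((1/24)*(⅕)*(15 - 1*5*149))*(40 + 0*(1 + 0)) = ((1/24)*(⅕)*(15 - 745))*(40 + 0*1) = ((1/24)*(⅕)*(-730))*(40 + 0) = -73/12*40 = -730/3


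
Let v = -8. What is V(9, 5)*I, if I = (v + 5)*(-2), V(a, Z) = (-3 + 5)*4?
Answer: 48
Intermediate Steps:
V(a, Z) = 8 (V(a, Z) = 2*4 = 8)
I = 6 (I = (-8 + 5)*(-2) = -3*(-2) = 6)
V(9, 5)*I = 8*6 = 48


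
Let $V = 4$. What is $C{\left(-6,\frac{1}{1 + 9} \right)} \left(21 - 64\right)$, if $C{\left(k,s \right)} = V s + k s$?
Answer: $\frac{43}{5} \approx 8.6$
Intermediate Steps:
$C{\left(k,s \right)} = 4 s + k s$
$C{\left(-6,\frac{1}{1 + 9} \right)} \left(21 - 64\right) = \frac{4 - 6}{1 + 9} \left(21 - 64\right) = \frac{1}{10} \left(-2\right) \left(-43\right) = \left(- \frac{1}{5}\right) \left(-43\right) = \frac{43}{5}$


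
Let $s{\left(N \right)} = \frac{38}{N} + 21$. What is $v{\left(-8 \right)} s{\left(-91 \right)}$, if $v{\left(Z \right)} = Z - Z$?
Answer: $0$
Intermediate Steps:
$s{\left(N \right)} = 21 + \frac{38}{N}$
$v{\left(Z \right)} = 0$
$v{\left(-8 \right)} s{\left(-91 \right)} = 0 \left(21 + \frac{38}{-91}\right) = 0 \left(21 + 38 \left(- \frac{1}{91}\right)\right) = 0 \left(21 - \frac{38}{91}\right) = 0 \cdot \frac{1873}{91} = 0$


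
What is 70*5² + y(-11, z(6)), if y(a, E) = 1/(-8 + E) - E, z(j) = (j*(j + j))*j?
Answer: 558833/424 ≈ 1318.0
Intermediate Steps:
z(j) = 2*j³ (z(j) = (j*(2*j))*j = (2*j²)*j = 2*j³)
70*5² + y(-11, z(6)) = 70*5² + (1 - (2*6³)² + 8*(2*6³))/(-8 + 2*6³) = 70*25 + (1 - (2*216)² + 8*(2*216))/(-8 + 2*216) = 1750 + (1 - 1*432² + 8*432)/(-8 + 432) = 1750 + (1 - 1*186624 + 3456)/424 = 1750 + (1 - 186624 + 3456)/424 = 1750 + (1/424)*(-183167) = 1750 - 183167/424 = 558833/424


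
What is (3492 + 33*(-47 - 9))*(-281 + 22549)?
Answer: 36608592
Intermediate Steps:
(3492 + 33*(-47 - 9))*(-281 + 22549) = (3492 + 33*(-56))*22268 = (3492 - 1848)*22268 = 1644*22268 = 36608592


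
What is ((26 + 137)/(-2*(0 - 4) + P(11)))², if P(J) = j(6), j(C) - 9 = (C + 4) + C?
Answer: 26569/1089 ≈ 24.398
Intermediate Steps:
j(C) = 13 + 2*C (j(C) = 9 + ((C + 4) + C) = 9 + ((4 + C) + C) = 9 + (4 + 2*C) = 13 + 2*C)
P(J) = 25 (P(J) = 13 + 2*6 = 13 + 12 = 25)
((26 + 137)/(-2*(0 - 4) + P(11)))² = ((26 + 137)/(-2*(0 - 4) + 25))² = (163/(-2*(-4) + 25))² = (163/(8 + 25))² = (163/33)² = 26569/1089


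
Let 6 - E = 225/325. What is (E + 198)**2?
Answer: 6985449/169 ≈ 41334.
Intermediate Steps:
E = 69/13 (E = 6 - 225/325 = 6 - 1*9/13 = 6 - 9/13 = 69/13 ≈ 5.3077)
(E + 198)**2 = (69/13 + 198)**2 = (2643/13)**2 = 6985449/169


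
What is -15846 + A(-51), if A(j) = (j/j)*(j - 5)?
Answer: -15902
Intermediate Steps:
A(j) = -5 + j (A(j) = 1*(-5 + j) = -5 + j)
-15846 + A(-51) = -15846 + (-5 - 51) = -15846 - 56 = -15902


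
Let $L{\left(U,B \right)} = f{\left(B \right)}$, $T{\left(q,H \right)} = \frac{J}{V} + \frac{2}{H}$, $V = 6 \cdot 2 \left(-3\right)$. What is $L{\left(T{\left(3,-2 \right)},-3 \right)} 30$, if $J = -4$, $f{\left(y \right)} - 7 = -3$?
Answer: $120$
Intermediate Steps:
$f{\left(y \right)} = 4$ ($f{\left(y \right)} = 7 - 3 = 4$)
$V = -36$ ($V = 12 \left(-3\right) = -36$)
$T{\left(q,H \right)} = \frac{1}{9} + \frac{2}{H}$ ($T{\left(q,H \right)} = - \frac{4}{-36} + \frac{2}{H} = \left(-4\right) \left(- \frac{1}{36}\right) + \frac{2}{H} = \frac{1}{9} + \frac{2}{H}$)
$L{\left(U,B \right)} = 4$
$L{\left(T{\left(3,-2 \right)},-3 \right)} 30 = 4 \cdot 30 = 120$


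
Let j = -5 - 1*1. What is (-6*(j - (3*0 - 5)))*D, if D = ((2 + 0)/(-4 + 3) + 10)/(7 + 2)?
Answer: 16/3 ≈ 5.3333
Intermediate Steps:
D = 8/9 (D = (2/(-1) + 10)/9 = (2*(-1) + 10)*(⅑) = (-2 + 10)*(⅑) = 8*(⅑) = 8/9 ≈ 0.88889)
j = -6 (j = -5 - 1 = -6)
(-6*(j - (3*0 - 5)))*D = -6*(-6 - (3*0 - 5))*(8/9) = -6*(-6 - (0 - 5))*(8/9) = -6*(-6 - 1*(-5))*(8/9) = -6*(-6 + 5)*(8/9) = -6*(-1)*(8/9) = 6*(8/9) = 16/3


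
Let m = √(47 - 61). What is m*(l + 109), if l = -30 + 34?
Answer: 113*I*√14 ≈ 422.81*I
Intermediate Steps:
l = 4
m = I*√14 (m = √(-14) = I*√14 ≈ 3.7417*I)
m*(l + 109) = (I*√14)*(4 + 109) = (I*√14)*113 = 113*I*√14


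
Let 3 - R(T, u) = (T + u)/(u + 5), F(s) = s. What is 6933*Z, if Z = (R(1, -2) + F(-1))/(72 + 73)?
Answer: 16177/145 ≈ 111.57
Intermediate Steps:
R(T, u) = 3 - (T + u)/(5 + u) (R(T, u) = 3 - (T + u)/(u + 5) = 3 - (T + u)/(5 + u))
Z = 7/435 (Z = ((15 - 1*1 + 2*(-2))/(5 - 2) - 1)/(72 + 73) = ((15 - 1 - 4)/3 - 1)/145 = ((1/3)*10 - 1)*(1/145) = (10/3 - 1)*(1/145) = (7/3)*(1/145) = 7/435 ≈ 0.016092)
6933*Z = 6933*(7/435) = 16177/145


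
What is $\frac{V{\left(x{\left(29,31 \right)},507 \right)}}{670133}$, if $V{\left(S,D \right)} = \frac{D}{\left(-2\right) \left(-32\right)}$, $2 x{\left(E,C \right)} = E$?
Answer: $\frac{507}{42888512} \approx 1.1821 \cdot 10^{-5}$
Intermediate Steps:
$x{\left(E,C \right)} = \frac{E}{2}$
$V{\left(S,D \right)} = \frac{D}{64}$
$\frac{V{\left(x{\left(29,31 \right)},507 \right)}}{670133} = \frac{\frac{1}{64} \cdot 507}{670133} = \frac{507}{64} \cdot \frac{1}{670133} = \frac{507}{42888512}$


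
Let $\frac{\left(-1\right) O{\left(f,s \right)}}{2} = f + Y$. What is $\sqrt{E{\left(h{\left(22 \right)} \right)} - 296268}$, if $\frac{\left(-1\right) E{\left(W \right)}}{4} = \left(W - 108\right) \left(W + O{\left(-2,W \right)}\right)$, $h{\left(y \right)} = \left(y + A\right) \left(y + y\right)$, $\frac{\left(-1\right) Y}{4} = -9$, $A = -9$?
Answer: $2 i \sqrt{307923} \approx 1109.8 i$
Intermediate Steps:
$Y = 36$ ($Y = \left(-4\right) \left(-9\right) = 36$)
$O{\left(f,s \right)} = -72 - 2 f$ ($O{\left(f,s \right)} = - 2 \left(f + 36\right) = - 2 \left(36 + f\right) = -72 - 2 f$)
$h{\left(y \right)} = 2 y \left(-9 + y\right)$ ($h{\left(y \right)} = \left(y - 9\right) \left(y + y\right) = \left(-9 + y\right) 2 y = 2 y \left(-9 + y\right)$)
$E{\left(W \right)} = - 4 \left(-108 + W\right) \left(-68 + W\right)$ ($E{\left(W \right)} = - 4 \left(W - 108\right) \left(W - 68\right) = - 4 \left(-108 + W\right) \left(W + \left(-72 + 4\right)\right) = - 4 \left(-108 + W\right) \left(W - 68\right) = - 4 \left(-108 + W\right) \left(-68 + W\right)$)
$\sqrt{E{\left(h{\left(22 \right)} \right)} - 296268} = \sqrt{\left(-29376 - 4 \left(2 \cdot 22 \left(-9 + 22\right)\right)^{2} + 704 \cdot 2 \cdot 22 \left(-9 + 22\right)\right) - 296268} = \sqrt{\left(-29376 - 4 \left(2 \cdot 22 \cdot 13\right)^{2} + 704 \cdot 2 \cdot 22 \cdot 13\right) - 296268} = \sqrt{\left(-29376 - 4 \cdot 572^{2} + 704 \cdot 572\right) - 296268} = \sqrt{\left(-29376 - 1308736 + 402688\right) - 296268} = \sqrt{-935424 - 296268} = \sqrt{-1231692} = 2 i \sqrt{307923}$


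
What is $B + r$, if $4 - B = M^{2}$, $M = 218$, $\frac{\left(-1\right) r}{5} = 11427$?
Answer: $-104655$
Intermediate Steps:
$r = -57135$ ($r = \left(-5\right) 11427 = -57135$)
$B = -47520$ ($B = 4 - 218^{2} = 4 - 47524 = -47520$)
$B + r = -47520 - 57135 = -104655$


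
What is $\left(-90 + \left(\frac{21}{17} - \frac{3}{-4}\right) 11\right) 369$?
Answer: $- \frac{1710315}{68} \approx -25152.0$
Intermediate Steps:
$\left(-90 + \left(\frac{21}{17} - \frac{3}{-4}\right) 11\right) 369 = \left(-90 + \left(21 \cdot \frac{1}{17} - - \frac{3}{4}\right) 11\right) 369 = \left(-90 + \left(\frac{21}{17} + \frac{3}{4}\right) 11\right) 369 = \left(-90 + \frac{135}{68} \cdot 11\right) 369 = \left(-90 + \frac{1485}{68}\right) 369 = \left(- \frac{4635}{68}\right) 369 = - \frac{1710315}{68}$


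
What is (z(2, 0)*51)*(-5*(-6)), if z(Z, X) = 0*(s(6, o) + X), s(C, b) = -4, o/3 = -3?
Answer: 0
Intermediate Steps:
o = -9 (o = 3*(-3) = -9)
z(Z, X) = 0 (z(Z, X) = 0*(-4 + X) = 0)
(z(2, 0)*51)*(-5*(-6)) = (0*51)*(-5*(-6)) = 0*30 = 0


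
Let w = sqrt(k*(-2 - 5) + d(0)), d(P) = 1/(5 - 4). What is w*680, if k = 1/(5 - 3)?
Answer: 340*I*sqrt(10) ≈ 1075.2*I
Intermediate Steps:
d(P) = 1 (d(P) = 1/1 = 1)
k = 1/2 ≈ 0.50000
w = I*sqrt(10)/2 (w = sqrt((-2 - 5)/2 + 1) = sqrt((1/2)*(-7) + 1) = sqrt(-7/2 + 1) = sqrt(-5/2) = I*sqrt(10)/2 ≈ 1.5811*I)
w*680 = (I*sqrt(10)/2)*680 = 340*I*sqrt(10)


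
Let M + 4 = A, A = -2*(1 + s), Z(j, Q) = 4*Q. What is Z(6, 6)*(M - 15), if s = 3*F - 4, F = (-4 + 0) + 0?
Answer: 264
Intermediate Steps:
F = -4 (F = -4 + 0 = -4)
s = -16 (s = 3*(-4) - 4 = -12 - 4 = -16)
A = 30 (A = -2*(1 - 16) = -2*(-15) = 30)
M = 26 (M = -4 + 30 = 26)
Z(6, 6)*(M - 15) = (4*6)*(26 - 15) = 24*11 = 264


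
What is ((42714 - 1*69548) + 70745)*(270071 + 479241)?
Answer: 32903039232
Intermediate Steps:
((42714 - 1*69548) + 70745)*(270071 + 479241) = ((42714 - 69548) + 70745)*749312 = (-26834 + 70745)*749312 = 43911*749312 = 32903039232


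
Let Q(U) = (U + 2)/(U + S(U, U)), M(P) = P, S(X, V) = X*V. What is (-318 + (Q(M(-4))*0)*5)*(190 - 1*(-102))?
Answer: -92856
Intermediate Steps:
S(X, V) = V*X
Q(U) = (2 + U)/(U + U²) (Q(U) = (U + 2)/(U + U*U) = (2 + U)/(U + U²))
(-318 + (Q(M(-4))*0)*5)*(190 - 1*(-102)) = (-318 + (((2 - 4)/((-4)*(1 - 4)))*0)*5)*(190 - 1*(-102)) = (-318 + (-¼*(-2)/(-3)*0)*5)*(190 + 102) = (-318 + (-¼*(-⅓)*(-2)*0)*5)*292 = (-318 - ⅙*0*5)*292 = (-318 + 0*5)*292 = (-318 + 0)*292 = -318*292 = -92856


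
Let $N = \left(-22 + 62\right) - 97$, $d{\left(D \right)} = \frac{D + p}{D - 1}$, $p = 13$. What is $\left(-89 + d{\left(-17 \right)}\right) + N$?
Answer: $- \frac{1312}{9} \approx -145.78$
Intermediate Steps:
$d{\left(D \right)} = \frac{13 + D}{-1 + D}$ ($d{\left(D \right)} = \frac{D + 13}{D - 1} = \frac{13 + D}{-1 + D}$)
$N = -57$ ($N = 40 - 97 = -57$)
$\left(-89 + d{\left(-17 \right)}\right) + N = \left(-89 + \frac{13 - 17}{-1 - 17}\right) - 57 = \left(-89 + \frac{1}{-18} \left(-4\right)\right) - 57 = \left(-89 - - \frac{2}{9}\right) - 57 = \left(-89 + \frac{2}{9}\right) - 57 = - \frac{799}{9} - 57 = - \frac{1312}{9}$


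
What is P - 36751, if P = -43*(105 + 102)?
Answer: -45652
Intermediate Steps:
P = -8901 (P = -43*207 = -8901)
P - 36751 = -8901 - 36751 = -45652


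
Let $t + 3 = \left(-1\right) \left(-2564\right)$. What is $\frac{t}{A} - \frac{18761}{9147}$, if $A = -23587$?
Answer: $- \frac{465941174}{215750289} \approx -2.1596$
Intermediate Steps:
$t = 2561$ ($t = -3 - -2564 = -3 + 2564 = 2561$)
$\frac{t}{A} - \frac{18761}{9147} = \frac{2561}{-23587} - \frac{18761}{9147} = 2561 \left(- \frac{1}{23587}\right) - \frac{18761}{9147} = - \frac{2561}{23587} - \frac{18761}{9147} = - \frac{465941174}{215750289}$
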